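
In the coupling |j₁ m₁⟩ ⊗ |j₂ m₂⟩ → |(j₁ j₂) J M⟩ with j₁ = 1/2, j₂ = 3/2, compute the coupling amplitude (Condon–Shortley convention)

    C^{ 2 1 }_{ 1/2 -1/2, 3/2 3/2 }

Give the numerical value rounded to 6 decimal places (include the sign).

√[5·0!1!3!/5! · 0!1!3!0!3!1!] = √(9)
  +(−1)^0/∏(0,0,1,3,0,0)! = 1/6  (running 1/6)
⟨..|..⟩ = √(9)·(1/6) = +0.500000

+0.500000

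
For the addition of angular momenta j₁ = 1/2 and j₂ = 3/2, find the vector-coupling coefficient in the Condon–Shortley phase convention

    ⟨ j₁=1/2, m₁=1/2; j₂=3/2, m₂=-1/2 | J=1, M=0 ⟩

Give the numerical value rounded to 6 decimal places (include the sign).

+√(1/2) = +0.707107

√[3·1!0!2!/4! · 1!0!1!2!1!1!] = √(1/2)
  +(−1)^0/∏(0,1,0,1,0,1)! = 1  (running 1)
⟨..|..⟩ = √(1/2)·(1) = +0.707107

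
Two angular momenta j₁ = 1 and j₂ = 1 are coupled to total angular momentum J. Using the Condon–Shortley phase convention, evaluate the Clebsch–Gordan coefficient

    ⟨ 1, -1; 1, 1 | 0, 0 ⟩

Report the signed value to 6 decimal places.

+√(1/3) = +0.577350

j₁+j₂−J=2  J+j₁−j₂=0  J−j₁+j₂=0  j₁+j₂+J+1=3
(j₁±m₁, j₂±m₂, J±M) = (0,2,2,0,0,0)
P² = 4/3
sum k=2..2:
  [2] +1/2 = 1/2
S = 1/2
C² = P²·S² = 1/3 ; C = +0.577350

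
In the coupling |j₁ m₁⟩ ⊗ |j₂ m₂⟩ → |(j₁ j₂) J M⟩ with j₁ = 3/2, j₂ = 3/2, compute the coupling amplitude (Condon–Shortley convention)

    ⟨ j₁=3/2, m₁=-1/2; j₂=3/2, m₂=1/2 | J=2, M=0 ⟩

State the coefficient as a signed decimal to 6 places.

√[5·1!2!2!/6! · 1!2!2!1!2!2!] = √(4/9)
  +(−1)^0/∏(0,1,2,2,0,0)! = 1/4  (running 1/4)
  +(−1)^1/∏(1,0,1,1,1,1)! = -1  (running -3/4)
⟨..|..⟩ = √(4/9)·(-3/4) = -0.500000

-0.500000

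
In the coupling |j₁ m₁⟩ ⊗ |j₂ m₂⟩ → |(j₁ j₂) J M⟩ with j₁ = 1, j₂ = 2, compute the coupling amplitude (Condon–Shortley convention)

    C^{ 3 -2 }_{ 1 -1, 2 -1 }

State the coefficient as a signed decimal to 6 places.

√[7·0!2!4!/7! · 0!2!1!3!1!5!] = √(96)
  +(−1)^0/∏(0,0,2,1,0,3)! = 1/12  (running 1/12)
⟨..|..⟩ = √(96)·(1/12) = +0.816497

+√(2/3) ≈ +0.816497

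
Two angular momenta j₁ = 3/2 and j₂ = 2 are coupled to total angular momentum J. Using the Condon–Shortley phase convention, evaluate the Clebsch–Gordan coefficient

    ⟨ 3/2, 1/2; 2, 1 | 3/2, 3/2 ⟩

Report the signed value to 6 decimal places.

−√(2/5) = -0.632456

√[4·2!1!2!/6! · 2!1!3!1!3!0!] = √(8/5)
  +(−1)^1/∏(1,1,0,2,1,0)! = -1/2  (running -1/2)
⟨..|..⟩ = √(8/5)·(-1/2) = -0.632456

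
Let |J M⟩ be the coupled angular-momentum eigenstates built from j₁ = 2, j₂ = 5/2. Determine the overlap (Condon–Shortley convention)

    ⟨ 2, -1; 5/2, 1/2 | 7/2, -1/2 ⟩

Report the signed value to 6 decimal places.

√[8·1!3!4!/9! · 1!3!3!2!3!4!] = √(1152/35)
  +(−1)^0/∏(0,1,3,3,0,1)! = 1/36  (running 1/36)
  +(−1)^1/∏(1,0,2,2,1,2)! = -1/8  (running -7/72)
⟨..|..⟩ = √(1152/35)·(-7/72) = -0.557773

−√(14/45) = -0.557773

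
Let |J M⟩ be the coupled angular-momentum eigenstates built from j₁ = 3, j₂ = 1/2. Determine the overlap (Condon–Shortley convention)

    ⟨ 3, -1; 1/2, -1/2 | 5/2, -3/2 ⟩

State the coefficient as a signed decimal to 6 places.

j₁+j₂−J=1  J+j₁−j₂=5  J−j₁+j₂=0  j₁+j₂+J+1=7
(j₁±m₁, j₂±m₂, J±M) = (2,4,0,1,1,4)
P² = 1152/7
sum k=0..0:
  [0] +1/24 = 1/24
S = 1/24
C² = P²·S² = 2/7 ; C = +0.534522

+√(2/7) ≈ +0.534522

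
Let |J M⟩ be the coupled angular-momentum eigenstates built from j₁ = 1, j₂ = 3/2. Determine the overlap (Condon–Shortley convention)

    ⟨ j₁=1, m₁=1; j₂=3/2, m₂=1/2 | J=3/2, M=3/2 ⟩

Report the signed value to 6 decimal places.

j₁+j₂−J=1  J+j₁−j₂=1  J−j₁+j₂=2  j₁+j₂+J+1=5
(j₁±m₁, j₂±m₂, J±M) = (2,0,2,1,3,0)
P² = 8/5
sum k=0..0:
  [0] +1/2 = 1/2
S = 1/2
C² = P²·S² = 2/5 ; C = +0.632456

+0.632456  (= +√(2/5))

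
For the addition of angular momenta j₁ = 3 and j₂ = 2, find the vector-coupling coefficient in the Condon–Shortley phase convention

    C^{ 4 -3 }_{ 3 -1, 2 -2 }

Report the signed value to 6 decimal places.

+√(1/2) ≈ +0.707107

triangle: 1!×5!×3!/10! = 720/3628800
(j±m)!: 2!×4!×0!×4!×1!×7! = 5806080
prefactor² = (2J+1)×Δ×N² = 10368
  k=0: +1/(0!×1!×4!×0!×1!×3!) = 1/144
Σ = 1/144  ⇒  CG² = 10368×1/144² = 1/2
CG = +√(1/2) = +0.707107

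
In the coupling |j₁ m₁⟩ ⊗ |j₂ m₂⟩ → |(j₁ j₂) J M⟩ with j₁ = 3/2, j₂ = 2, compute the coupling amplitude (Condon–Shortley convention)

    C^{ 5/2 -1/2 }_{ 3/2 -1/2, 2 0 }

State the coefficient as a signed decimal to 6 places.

j₁+j₂−J=1  J+j₁−j₂=2  J−j₁+j₂=3  j₁+j₂+J+1=7
(j₁±m₁, j₂±m₂, J±M) = (1,2,2,2,2,3)
P² = 48/35
sum k=0..1:
  [0] +1/4 = 1/4
  [1] −1/2 = -1/2
S = -1/4
C² = P²·S² = 3/35 ; C = -0.292770

−√(3/35) = -0.292770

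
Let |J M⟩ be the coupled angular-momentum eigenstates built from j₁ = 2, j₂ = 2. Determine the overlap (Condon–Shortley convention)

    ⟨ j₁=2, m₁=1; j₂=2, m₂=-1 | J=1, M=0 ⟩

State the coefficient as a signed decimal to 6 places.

√[3·3!1!1!/6! · 3!1!1!3!1!1!] = √(9/10)
  +(−1)^0/∏(0,3,1,1,0,0)! = 1/6  (running 1/6)
  +(−1)^1/∏(1,2,0,0,1,1)! = -1/2  (running -1/3)
⟨..|..⟩ = √(9/10)·(-1/3) = -0.316228

−√(1/10) = -0.316228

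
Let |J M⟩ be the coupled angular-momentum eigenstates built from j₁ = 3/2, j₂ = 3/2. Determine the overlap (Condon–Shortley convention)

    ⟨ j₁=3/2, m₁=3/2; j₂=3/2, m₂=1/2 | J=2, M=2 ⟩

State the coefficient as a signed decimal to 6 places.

j₁+j₂−J=1  J+j₁−j₂=2  J−j₁+j₂=2  j₁+j₂+J+1=6
(j₁±m₁, j₂±m₂, J±M) = (3,0,2,1,4,0)
P² = 8
sum k=0..0:
  [0] +1/4 = 1/4
S = 1/4
C² = P²·S² = 1/2 ; C = +0.707107

+0.707107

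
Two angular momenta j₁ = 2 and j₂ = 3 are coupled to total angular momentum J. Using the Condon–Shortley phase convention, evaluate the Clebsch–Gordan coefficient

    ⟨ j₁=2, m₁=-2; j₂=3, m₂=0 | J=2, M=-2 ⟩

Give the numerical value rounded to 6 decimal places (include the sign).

triangle: 3!*1!*3!/8! = 36/40320
(j±m)!: 0!*4!*3!*3!*0!*4! = 20736
prefactor² = (2J+1)*Δ*N² = 648/7
  k=3: −1/(3!*0!*1!*0!*0!*3!) = -1/36
Σ = -1/36  ⇒  CG² = 648/7*(-1/36)² = 1/14
CG = −√(1/14) = -0.267261

−√(1/14) ≈ -0.267261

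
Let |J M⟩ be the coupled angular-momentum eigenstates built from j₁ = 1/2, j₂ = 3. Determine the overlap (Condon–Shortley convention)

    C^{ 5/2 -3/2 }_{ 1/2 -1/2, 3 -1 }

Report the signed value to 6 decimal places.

triangle: 1!×0!×5!/7! = 120/5040
(j±m)!: 0!×1!×2!×4!×1!×4! = 1152
prefactor² = (2J+1)×Δ×N² = 1152/7
  k=1: −1/(1!×0!×0!×1!×0!×4!) = -1/24
Σ = -1/24  ⇒  CG² = 1152/7×(-1/24)² = 2/7
CG = −√(2/7) = -0.534522

-0.534522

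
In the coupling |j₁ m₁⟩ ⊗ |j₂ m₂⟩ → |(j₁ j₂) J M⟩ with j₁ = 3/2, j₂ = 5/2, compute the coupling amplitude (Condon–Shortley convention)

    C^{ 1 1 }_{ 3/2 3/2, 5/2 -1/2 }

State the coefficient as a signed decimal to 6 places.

√[3·3!0!2!/6! · 3!0!2!3!2!0!] = √(36/5)
  +(−1)^0/∏(0,3,0,2,0,0)! = 1/12  (running 1/12)
⟨..|..⟩ = √(36/5)·(1/12) = +0.223607

+0.223607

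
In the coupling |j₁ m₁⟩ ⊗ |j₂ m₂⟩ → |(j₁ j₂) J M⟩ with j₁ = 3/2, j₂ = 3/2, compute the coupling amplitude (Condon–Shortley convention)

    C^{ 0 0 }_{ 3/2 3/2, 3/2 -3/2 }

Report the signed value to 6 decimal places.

+√(1/4) = +0.500000

j₁+j₂−J=3  J+j₁−j₂=0  J−j₁+j₂=0  j₁+j₂+J+1=4
(j₁±m₁, j₂±m₂, J±M) = (3,0,0,3,0,0)
P² = 9
sum k=0..0:
  [0] +1/6 = 1/6
S = 1/6
C² = P²·S² = 1/4 ; C = +0.500000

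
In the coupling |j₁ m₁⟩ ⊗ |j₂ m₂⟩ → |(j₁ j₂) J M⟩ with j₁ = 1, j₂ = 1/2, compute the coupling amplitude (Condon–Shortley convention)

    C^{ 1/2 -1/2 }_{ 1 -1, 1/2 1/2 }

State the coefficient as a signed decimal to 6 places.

j₁+j₂−J=1  J+j₁−j₂=1  J−j₁+j₂=0  j₁+j₂+J+1=3
(j₁±m₁, j₂±m₂, J±M) = (0,2,1,0,0,1)
P² = 2/3
sum k=1..1:
  [1] −1/1 = -1
S = -1
C² = P²·S² = 2/3 ; C = -0.816497

−√(2/3) = -0.816497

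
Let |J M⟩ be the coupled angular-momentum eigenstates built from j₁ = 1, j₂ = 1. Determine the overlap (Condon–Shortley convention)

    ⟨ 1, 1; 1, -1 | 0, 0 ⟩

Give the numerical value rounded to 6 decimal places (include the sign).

j₁+j₂−J=2  J+j₁−j₂=0  J−j₁+j₂=0  j₁+j₂+J+1=3
(j₁±m₁, j₂±m₂, J±M) = (2,0,0,2,0,0)
P² = 4/3
sum k=0..0:
  [0] +1/2 = 1/2
S = 1/2
C² = P²·S² = 1/3 ; C = +0.577350

+√(1/3) = +0.577350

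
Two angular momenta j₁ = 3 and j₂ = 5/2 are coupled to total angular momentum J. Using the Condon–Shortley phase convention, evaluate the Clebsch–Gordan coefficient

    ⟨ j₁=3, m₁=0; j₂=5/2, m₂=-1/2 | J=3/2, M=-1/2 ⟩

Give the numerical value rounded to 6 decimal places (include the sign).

j₁+j₂−J=4  J+j₁−j₂=2  J−j₁+j₂=1  j₁+j₂+J+1=8
(j₁±m₁, j₂±m₂, J±M) = (3,3,2,3,1,2)
P² = 144/35
sum k=1..2:
  [1] −1/12 = -1/12
  [2] +1/4 = 1/4
S = 1/6
C² = P²·S² = 4/35 ; C = +0.338062

+√(4/35) ≈ +0.338062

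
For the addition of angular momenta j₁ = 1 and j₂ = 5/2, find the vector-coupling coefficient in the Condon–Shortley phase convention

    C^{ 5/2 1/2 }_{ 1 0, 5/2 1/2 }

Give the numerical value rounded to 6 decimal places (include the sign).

-0.169031  (= −√(1/35))

√[6·1!1!4!/7! · 1!1!3!2!3!2!] = √(144/35)
  +(−1)^0/∏(0,1,1,3,0,1)! = 1/6  (running 1/6)
  +(−1)^1/∏(1,0,0,2,1,2)! = -1/4  (running -1/12)
⟨..|..⟩ = √(144/35)·(-1/12) = -0.169031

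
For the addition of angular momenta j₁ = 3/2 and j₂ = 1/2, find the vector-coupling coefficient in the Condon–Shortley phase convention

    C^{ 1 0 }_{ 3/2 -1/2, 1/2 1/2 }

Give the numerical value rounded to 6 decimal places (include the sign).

-0.707107

√[3·1!2!0!/4! · 1!2!1!0!1!1!] = √(1/2)
  +(−1)^1/∏(1,0,1,0,1,0)! = -1  (running -1)
⟨..|..⟩ = √(1/2)·(-1) = -0.707107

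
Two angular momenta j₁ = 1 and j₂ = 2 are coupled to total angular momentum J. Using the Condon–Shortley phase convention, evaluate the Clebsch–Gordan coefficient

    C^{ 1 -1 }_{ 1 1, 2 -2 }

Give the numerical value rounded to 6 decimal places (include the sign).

j₁+j₂−J=2  J+j₁−j₂=0  J−j₁+j₂=2  j₁+j₂+J+1=5
(j₁±m₁, j₂±m₂, J±M) = (2,0,0,4,0,2)
P² = 48/5
sum k=0..0:
  [0] +1/4 = 1/4
S = 1/4
C² = P²·S² = 3/5 ; C = +0.774597

+0.774597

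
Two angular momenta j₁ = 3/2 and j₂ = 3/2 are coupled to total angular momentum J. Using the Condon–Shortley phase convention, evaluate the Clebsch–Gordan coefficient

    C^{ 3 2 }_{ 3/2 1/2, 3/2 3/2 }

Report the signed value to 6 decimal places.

+√(1/2) ≈ +0.707107

j₁+j₂−J=0  J+j₁−j₂=3  J−j₁+j₂=3  j₁+j₂+J+1=7
(j₁±m₁, j₂±m₂, J±M) = (2,1,3,0,5,1)
P² = 72
sum k=0..0:
  [0] +1/12 = 1/12
S = 1/12
C² = P²·S² = 1/2 ; C = +0.707107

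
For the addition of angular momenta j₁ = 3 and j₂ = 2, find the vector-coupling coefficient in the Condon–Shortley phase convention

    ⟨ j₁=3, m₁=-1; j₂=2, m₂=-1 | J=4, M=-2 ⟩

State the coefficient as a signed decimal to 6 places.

+0.188982  (= +√(1/28))

triangle: 1!*5!*3!/10! = 720/3628800
(j±m)!: 2!*4!*1!*3!*2!*6! = 414720
prefactor² = (2J+1)*Δ*N² = 5184/7
  k=0: +1/(0!*1!*4!*1!*1!*2!) = 1/48
  k=1: −1/(1!*0!*3!*0!*2!*3!) = -1/72
Σ = 1/144  ⇒  CG² = 5184/7*1/144² = 1/28
CG = +√(1/28) = +0.188982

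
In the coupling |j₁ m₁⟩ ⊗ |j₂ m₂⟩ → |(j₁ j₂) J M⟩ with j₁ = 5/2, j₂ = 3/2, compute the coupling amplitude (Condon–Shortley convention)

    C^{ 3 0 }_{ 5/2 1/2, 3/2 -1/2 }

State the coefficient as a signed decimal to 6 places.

√[7·1!4!2!/8! · 3!2!1!2!3!3!] = √(36/5)
  +(−1)^0/∏(0,1,2,1,2,1)! = 1/4  (running 1/4)
  +(−1)^1/∏(1,0,1,0,3,2)! = -1/12  (running 1/6)
⟨..|..⟩ = √(36/5)·(1/6) = +0.447214

+√(1/5) ≈ +0.447214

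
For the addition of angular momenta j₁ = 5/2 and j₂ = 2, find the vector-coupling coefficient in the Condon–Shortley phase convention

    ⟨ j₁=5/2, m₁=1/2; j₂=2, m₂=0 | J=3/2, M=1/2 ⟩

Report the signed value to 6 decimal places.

-0.239046

√[4·3!2!1!/7! · 3!2!2!2!2!1!] = √(32/35)
  +(−1)^1/∏(1,2,1,1,1,0)! = -1/2  (running -1/2)
  +(−1)^2/∏(2,1,0,0,2,1)! = 1/4  (running -1/4)
⟨..|..⟩ = √(32/35)·(-1/4) = -0.239046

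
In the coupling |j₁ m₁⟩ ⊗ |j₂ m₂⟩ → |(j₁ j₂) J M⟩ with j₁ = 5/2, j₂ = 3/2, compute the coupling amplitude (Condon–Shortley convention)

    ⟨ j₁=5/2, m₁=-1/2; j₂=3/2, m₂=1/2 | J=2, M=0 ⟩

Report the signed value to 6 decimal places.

-0.267261  (= −√(1/14))

√[5·2!3!1!/7! · 2!3!2!1!2!2!] = √(8/7)
  +(−1)^1/∏(1,1,2,1,1,0)! = -1/2  (running -1/2)
  +(−1)^2/∏(2,0,1,0,2,1)! = 1/4  (running -1/4)
⟨..|..⟩ = √(8/7)·(-1/4) = -0.267261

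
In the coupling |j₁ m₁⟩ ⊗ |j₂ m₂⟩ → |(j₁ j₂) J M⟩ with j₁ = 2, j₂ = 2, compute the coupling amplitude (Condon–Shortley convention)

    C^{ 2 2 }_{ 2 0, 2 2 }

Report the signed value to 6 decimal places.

triangle: 2!*2!*2!/7! = 8/5040
(j±m)!: 2!*2!*4!*0!*4!*0! = 2304
prefactor² = (2J+1)*Δ*N² = 128/7
  k=2: +1/(2!*0!*0!*2!*2!*0!) = 1/8
Σ = 1/8  ⇒  CG² = 128/7*1/8² = 2/7
CG = +√(2/7) = +0.534522

+√(2/7) ≈ +0.534522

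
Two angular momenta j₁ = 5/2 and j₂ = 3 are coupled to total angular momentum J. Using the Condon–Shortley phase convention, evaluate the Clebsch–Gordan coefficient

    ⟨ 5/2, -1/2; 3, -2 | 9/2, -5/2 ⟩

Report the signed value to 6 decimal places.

√[10·1!4!5!/11! · 2!3!1!5!2!7!] = √(115200/11)
  +(−1)^0/∏(0,1,3,1,1,4)! = 1/144  (running 1/144)
  +(−1)^1/∏(1,0,2,0,2,5)! = -1/480  (running 7/1440)
⟨..|..⟩ = √(115200/11)·(7/1440) = +0.497468

+√(49/198) ≈ +0.497468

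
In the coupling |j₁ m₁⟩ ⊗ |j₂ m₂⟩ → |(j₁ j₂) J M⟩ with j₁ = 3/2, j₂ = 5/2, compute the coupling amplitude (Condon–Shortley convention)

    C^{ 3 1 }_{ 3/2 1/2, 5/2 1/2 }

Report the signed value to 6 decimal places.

+√(1/60) ≈ +0.129099

√[7·1!2!4!/8! · 2!1!3!2!4!2!] = √(48/5)
  +(−1)^0/∏(0,1,1,3,1,1)! = 1/6  (running 1/6)
  +(−1)^1/∏(1,0,0,2,2,2)! = -1/8  (running 1/24)
⟨..|..⟩ = √(48/5)·(1/24) = +0.129099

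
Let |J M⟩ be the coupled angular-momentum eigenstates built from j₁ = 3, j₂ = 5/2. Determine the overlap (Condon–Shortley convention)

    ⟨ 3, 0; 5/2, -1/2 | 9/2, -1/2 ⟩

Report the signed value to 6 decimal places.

triangle: 1!×5!×4!/11! = 2880/39916800
(j±m)!: 3!×3!×2!×3!×4!×5! = 1244160
prefactor² = (2J+1)×Δ×N² = 69120/77
  k=0: +1/(0!×1!×3!×2!×2!×2!) = 1/48
  k=1: −1/(1!×0!×2!×1!×3!×3!) = -1/72
Σ = 1/144  ⇒  CG² = 69120/77×1/144² = 10/231
CG = +√(10/231) = +0.208063

+0.208063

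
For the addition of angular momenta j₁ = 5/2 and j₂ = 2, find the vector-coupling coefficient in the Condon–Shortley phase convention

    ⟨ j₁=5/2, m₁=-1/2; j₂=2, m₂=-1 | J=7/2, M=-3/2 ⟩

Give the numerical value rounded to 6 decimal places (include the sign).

j₁+j₂−J=1  J+j₁−j₂=4  J−j₁+j₂=3  j₁+j₂+J+1=9
(j₁±m₁, j₂±m₂, J±M) = (2,3,1,3,2,5)
P² = 384/7
sum k=0..1:
  [0] +1/12 = 1/12
  [1] −1/24 = -1/24
S = 1/24
C² = P²·S² = 2/21 ; C = +0.308607

+√(2/21) ≈ +0.308607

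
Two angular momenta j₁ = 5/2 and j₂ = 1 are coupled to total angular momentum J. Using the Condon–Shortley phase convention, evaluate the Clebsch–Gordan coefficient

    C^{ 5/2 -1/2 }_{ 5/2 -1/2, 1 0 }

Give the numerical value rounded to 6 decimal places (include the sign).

−√(1/35) ≈ -0.169031

√[6·1!4!1!/7! · 2!3!1!1!2!3!] = √(144/35)
  +(−1)^0/∏(0,1,3,1,1,0)! = 1/6  (running 1/6)
  +(−1)^1/∏(1,0,2,0,2,1)! = -1/4  (running -1/12)
⟨..|..⟩ = √(144/35)·(-1/12) = -0.169031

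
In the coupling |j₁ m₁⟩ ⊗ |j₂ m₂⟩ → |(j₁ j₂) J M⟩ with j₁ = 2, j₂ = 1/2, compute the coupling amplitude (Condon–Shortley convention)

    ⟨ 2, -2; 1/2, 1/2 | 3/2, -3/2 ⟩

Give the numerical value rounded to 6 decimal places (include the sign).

√[4·1!3!0!/5! · 0!4!1!0!0!3!] = √(144/5)
  +(−1)^1/∏(1,0,3,0,0,0)! = -1/6  (running -1/6)
⟨..|..⟩ = √(144/5)·(-1/6) = -0.894427

-0.894427  (= −√(4/5))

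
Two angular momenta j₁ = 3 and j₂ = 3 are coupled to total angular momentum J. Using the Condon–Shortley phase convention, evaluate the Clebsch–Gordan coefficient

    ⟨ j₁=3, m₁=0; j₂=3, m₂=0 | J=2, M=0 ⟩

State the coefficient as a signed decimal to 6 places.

+0.436436  (= +√(4/21))

triangle: 4!·2!·2!/9! = 96/362880
(j±m)!: 3!·3!·3!·3!·2!·2! = 5184
prefactor² = (2J+1)·Δ·N² = 48/7
  k=1: −1/(1!·3!·2!·2!·0!·0!) = -1/24
  k=2: +1/(2!·2!·1!·1!·1!·1!) = 1/4
  k=3: −1/(3!·1!·0!·0!·2!·2!) = -1/24
Σ = 1/6  ⇒  CG² = 48/7·1/6² = 4/21
CG = +√(4/21) = +0.436436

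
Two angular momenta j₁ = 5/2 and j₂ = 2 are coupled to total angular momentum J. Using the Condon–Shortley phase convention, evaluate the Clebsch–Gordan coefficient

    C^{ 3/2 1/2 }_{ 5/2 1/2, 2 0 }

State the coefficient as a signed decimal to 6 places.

triangle: 3!×2!×1!/7! = 12/5040
(j±m)!: 3!×2!×2!×2!×2!×1! = 96
prefactor² = (2J+1)×Δ×N² = 32/35
  k=1: −1/(1!×2!×1!×1!×1!×0!) = -1/2
  k=2: +1/(2!×1!×0!×0!×2!×1!) = 1/4
Σ = -1/4  ⇒  CG² = 32/35×(-1/4)² = 2/35
CG = −√(2/35) = -0.239046

-0.239046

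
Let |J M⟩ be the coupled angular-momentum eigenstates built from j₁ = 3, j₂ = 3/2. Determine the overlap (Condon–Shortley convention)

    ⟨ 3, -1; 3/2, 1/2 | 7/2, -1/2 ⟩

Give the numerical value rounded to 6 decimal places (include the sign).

-0.534522

√[8·1!5!2!/9! · 2!4!2!1!3!4!] = √(512/7)
  +(−1)^0/∏(0,1,4,2,1,0)! = 1/48  (running 1/48)
  +(−1)^1/∏(1,0,3,1,2,1)! = -1/12  (running -1/16)
⟨..|..⟩ = √(512/7)·(-1/16) = -0.534522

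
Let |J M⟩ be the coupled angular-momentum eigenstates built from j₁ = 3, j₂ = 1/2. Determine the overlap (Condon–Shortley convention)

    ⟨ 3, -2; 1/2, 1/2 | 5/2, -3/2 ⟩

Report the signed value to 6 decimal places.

-0.845154  (= −√(5/7))

√[6·1!5!0!/7! · 1!5!1!0!1!4!] = √(2880/7)
  +(−1)^1/∏(1,0,4,0,1,0)! = -1/24  (running -1/24)
⟨..|..⟩ = √(2880/7)·(-1/24) = -0.845154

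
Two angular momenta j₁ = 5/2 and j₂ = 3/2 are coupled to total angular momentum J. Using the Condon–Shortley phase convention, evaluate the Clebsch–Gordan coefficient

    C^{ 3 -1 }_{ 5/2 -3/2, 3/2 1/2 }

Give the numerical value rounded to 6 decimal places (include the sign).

-0.639010  (= −√(49/120))

√[7·1!4!2!/8! · 1!4!2!1!2!4!] = √(96/5)
  +(−1)^0/∏(0,1,4,2,0,0)! = 1/48  (running 1/48)
  +(−1)^1/∏(1,0,3,1,1,1)! = -1/6  (running -7/48)
⟨..|..⟩ = √(96/5)·(-7/48) = -0.639010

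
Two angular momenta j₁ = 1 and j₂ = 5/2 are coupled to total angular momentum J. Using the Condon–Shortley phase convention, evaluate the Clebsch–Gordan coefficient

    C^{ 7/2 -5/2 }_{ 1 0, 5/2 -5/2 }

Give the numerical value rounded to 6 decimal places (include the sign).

+√(2/7) = +0.534522

√[8·0!2!5!/8! · 1!1!0!5!1!6!] = √(28800/7)
  +(−1)^0/∏(0,0,1,0,1,5)! = 1/120  (running 1/120)
⟨..|..⟩ = √(28800/7)·(1/120) = +0.534522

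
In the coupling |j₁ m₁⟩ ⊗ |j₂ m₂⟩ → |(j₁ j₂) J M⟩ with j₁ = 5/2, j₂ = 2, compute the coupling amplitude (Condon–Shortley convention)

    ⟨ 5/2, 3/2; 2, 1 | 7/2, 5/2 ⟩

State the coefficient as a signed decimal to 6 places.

triangle: 1!*4!*3!/9! = 144/362880
(j±m)!: 4!*1!*3!*1!*6!*1! = 103680
prefactor² = (2J+1)*Δ*N² = 2304/7
  k=0: +1/(0!*1!*1!*3!*3!*0!) = 1/36
  k=1: −1/(1!*0!*0!*2!*4!*1!) = -1/48
Σ = 1/144  ⇒  CG² = 2304/7*1/144² = 1/63
CG = +√(1/63) = +0.125988

+√(1/63) ≈ +0.125988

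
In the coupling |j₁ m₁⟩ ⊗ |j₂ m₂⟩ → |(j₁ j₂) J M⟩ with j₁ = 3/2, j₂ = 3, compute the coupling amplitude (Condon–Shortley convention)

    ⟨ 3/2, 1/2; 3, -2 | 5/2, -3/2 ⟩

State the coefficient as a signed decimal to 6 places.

+√(1/14) ≈ +0.267261

j₁+j₂−J=2  J+j₁−j₂=1  J−j₁+j₂=4  j₁+j₂+J+1=8
(j₁±m₁, j₂±m₂, J±M) = (2,1,1,5,1,4)
P² = 288/7
sum k=0..1:
  [0] +1/12 = 1/12
  [1] −1/24 = -1/24
S = 1/24
C² = P²·S² = 1/14 ; C = +0.267261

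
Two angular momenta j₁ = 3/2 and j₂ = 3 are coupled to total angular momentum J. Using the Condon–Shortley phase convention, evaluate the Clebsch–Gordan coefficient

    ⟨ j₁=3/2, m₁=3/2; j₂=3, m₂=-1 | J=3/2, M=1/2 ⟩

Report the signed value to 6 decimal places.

triangle: 3!×0!×3!/7! = 36/5040
(j±m)!: 3!×0!×2!×4!×2!×1! = 576
prefactor² = (2J+1)×Δ×N² = 576/35
  k=0: +1/(0!×3!×0!×2!×0!×1!) = 1/12
Σ = 1/12  ⇒  CG² = 576/35×1/12² = 4/35
CG = +√(4/35) = +0.338062

+√(4/35) ≈ +0.338062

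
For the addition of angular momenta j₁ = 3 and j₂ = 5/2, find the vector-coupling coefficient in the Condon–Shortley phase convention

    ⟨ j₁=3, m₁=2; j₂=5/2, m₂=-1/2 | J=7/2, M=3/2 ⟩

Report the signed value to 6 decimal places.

j₁+j₂−J=2  J+j₁−j₂=4  J−j₁+j₂=3  j₁+j₂+J+1=10
(j₁±m₁, j₂±m₂, J±M) = (5,1,2,3,5,2)
P² = 1536/7
sum k=0..1:
  [0] +1/24 = 1/24
  [1] −1/48 = -1/48
S = 1/48
C² = P²·S² = 2/21 ; C = +0.308607

+0.308607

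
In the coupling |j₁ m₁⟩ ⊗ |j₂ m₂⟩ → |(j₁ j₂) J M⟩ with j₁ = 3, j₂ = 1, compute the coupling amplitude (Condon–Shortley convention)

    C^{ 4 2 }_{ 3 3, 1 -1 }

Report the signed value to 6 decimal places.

+0.188982  (= +√(1/28))

√[9·0!6!2!/9! · 6!0!0!2!6!2!] = √(518400/7)
  +(−1)^0/∏(0,0,0,0,6,2)! = 1/1440  (running 1/1440)
⟨..|..⟩ = √(518400/7)·(1/1440) = +0.188982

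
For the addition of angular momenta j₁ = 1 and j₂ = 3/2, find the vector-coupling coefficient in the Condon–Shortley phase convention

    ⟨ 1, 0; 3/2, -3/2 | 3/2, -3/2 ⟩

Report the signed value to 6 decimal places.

+√(3/5) ≈ +0.774597

j₁+j₂−J=1  J+j₁−j₂=1  J−j₁+j₂=2  j₁+j₂+J+1=5
(j₁±m₁, j₂±m₂, J±M) = (1,1,0,3,0,3)
P² = 12/5
sum k=0..0:
  [0] +1/2 = 1/2
S = 1/2
C² = P²·S² = 3/5 ; C = +0.774597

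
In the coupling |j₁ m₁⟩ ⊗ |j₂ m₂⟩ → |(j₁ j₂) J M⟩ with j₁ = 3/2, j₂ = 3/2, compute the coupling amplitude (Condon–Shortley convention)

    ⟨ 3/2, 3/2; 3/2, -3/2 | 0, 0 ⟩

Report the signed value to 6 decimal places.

+0.500000  (= +√(1/4))

j₁+j₂−J=3  J+j₁−j₂=0  J−j₁+j₂=0  j₁+j₂+J+1=4
(j₁±m₁, j₂±m₂, J±M) = (3,0,0,3,0,0)
P² = 9
sum k=0..0:
  [0] +1/6 = 1/6
S = 1/6
C² = P²·S² = 1/4 ; C = +0.500000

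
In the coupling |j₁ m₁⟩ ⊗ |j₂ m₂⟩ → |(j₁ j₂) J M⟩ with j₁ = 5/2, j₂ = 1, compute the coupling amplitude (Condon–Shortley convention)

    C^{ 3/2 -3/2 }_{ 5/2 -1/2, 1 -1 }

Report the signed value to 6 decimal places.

+√(1/15) ≈ +0.258199

j₁+j₂−J=2  J+j₁−j₂=3  J−j₁+j₂=0  j₁+j₂+J+1=6
(j₁±m₁, j₂±m₂, J±M) = (2,3,0,2,0,3)
P² = 48/5
sum k=0..0:
  [0] +1/12 = 1/12
S = 1/12
C² = P²·S² = 1/15 ; C = +0.258199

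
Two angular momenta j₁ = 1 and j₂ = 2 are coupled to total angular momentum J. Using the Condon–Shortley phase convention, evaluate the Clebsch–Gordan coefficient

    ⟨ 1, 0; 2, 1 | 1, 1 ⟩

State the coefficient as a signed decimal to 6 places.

j₁+j₂−J=2  J+j₁−j₂=0  J−j₁+j₂=2  j₁+j₂+J+1=5
(j₁±m₁, j₂±m₂, J±M) = (1,1,3,1,2,0)
P² = 6/5
sum k=1..1:
  [1] −1/2 = -1/2
S = -1/2
C² = P²·S² = 3/10 ; C = -0.547723

-0.547723  (= −√(3/10))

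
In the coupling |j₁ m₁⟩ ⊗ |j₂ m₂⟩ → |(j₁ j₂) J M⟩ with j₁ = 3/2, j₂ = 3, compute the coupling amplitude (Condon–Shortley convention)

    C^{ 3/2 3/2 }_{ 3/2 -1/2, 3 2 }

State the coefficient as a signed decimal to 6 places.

+√(2/7) ≈ +0.534522

j₁+j₂−J=3  J+j₁−j₂=0  J−j₁+j₂=3  j₁+j₂+J+1=7
(j₁±m₁, j₂±m₂, J±M) = (1,2,5,1,3,0)
P² = 288/7
sum k=2..2:
  [2] +1/12 = 1/12
S = 1/12
C² = P²·S² = 2/7 ; C = +0.534522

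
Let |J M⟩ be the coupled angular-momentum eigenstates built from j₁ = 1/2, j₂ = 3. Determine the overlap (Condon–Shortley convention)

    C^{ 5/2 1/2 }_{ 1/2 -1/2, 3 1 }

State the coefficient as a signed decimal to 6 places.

j₁+j₂−J=1  J+j₁−j₂=0  J−j₁+j₂=5  j₁+j₂+J+1=7
(j₁±m₁, j₂±m₂, J±M) = (0,1,4,2,3,2)
P² = 576/7
sum k=1..1:
  [1] −1/12 = -1/12
S = -1/12
C² = P²·S² = 4/7 ; C = -0.755929

-0.755929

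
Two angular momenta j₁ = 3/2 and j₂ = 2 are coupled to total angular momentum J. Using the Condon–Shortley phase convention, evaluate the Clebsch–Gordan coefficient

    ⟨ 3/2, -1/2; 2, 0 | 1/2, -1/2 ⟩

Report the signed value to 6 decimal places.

+√(1/5) ≈ +0.447214

j₁+j₂−J=3  J+j₁−j₂=0  J−j₁+j₂=1  j₁+j₂+J+1=5
(j₁±m₁, j₂±m₂, J±M) = (1,2,2,2,0,1)
P² = 4/5
sum k=2..2:
  [2] +1/2 = 1/2
S = 1/2
C² = P²·S² = 1/5 ; C = +0.447214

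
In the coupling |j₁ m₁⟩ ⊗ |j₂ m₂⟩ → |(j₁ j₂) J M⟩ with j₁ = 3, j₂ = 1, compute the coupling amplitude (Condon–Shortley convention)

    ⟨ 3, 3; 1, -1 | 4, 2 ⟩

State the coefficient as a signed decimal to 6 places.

+0.188982  (= +√(1/28))

triangle: 0!·6!·2!/9! = 1440/362880
(j±m)!: 6!·0!·0!·2!·6!·2! = 2073600
prefactor² = (2J+1)·Δ·N² = 518400/7
  k=0: +1/(0!·0!·0!·0!·6!·2!) = 1/1440
Σ = 1/1440  ⇒  CG² = 518400/7·1/1440² = 1/28
CG = +√(1/28) = +0.188982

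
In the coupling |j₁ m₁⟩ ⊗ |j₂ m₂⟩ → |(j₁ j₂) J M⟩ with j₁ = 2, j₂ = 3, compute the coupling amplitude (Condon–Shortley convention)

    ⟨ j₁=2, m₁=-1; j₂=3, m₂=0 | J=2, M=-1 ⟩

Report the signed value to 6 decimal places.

+0.534522

√[5·3!1!3!/8! · 1!3!3!3!1!3!] = √(81/14)
  +(−1)^2/∏(2,1,1,1,0,2)! = 1/4  (running 1/4)
  +(−1)^3/∏(3,0,0,0,1,3)! = -1/36  (running 2/9)
⟨..|..⟩ = √(81/14)·(2/9) = +0.534522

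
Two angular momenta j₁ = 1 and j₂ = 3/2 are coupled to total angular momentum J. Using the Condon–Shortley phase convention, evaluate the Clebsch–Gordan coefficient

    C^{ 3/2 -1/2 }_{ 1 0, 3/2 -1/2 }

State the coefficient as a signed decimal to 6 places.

√[4·1!1!2!/5! · 1!1!1!2!1!2!] = √(4/15)
  +(−1)^0/∏(0,1,1,1,0,1)! = 1  (running 1)
  +(−1)^1/∏(1,0,0,0,1,2)! = -1/2  (running 1/2)
⟨..|..⟩ = √(4/15)·(1/2) = +0.258199

+√(1/15) ≈ +0.258199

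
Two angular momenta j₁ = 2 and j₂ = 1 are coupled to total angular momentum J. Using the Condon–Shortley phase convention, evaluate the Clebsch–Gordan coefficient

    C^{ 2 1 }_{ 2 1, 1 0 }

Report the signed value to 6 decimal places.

+√(1/6) = +0.408248

j₁+j₂−J=1  J+j₁−j₂=3  J−j₁+j₂=1  j₁+j₂+J+1=6
(j₁±m₁, j₂±m₂, J±M) = (3,1,1,1,3,1)
P² = 3/2
sum k=0..1:
  [0] +1/2 = 1/2
  [1] −1/6 = -1/6
S = 1/3
C² = P²·S² = 1/6 ; C = +0.408248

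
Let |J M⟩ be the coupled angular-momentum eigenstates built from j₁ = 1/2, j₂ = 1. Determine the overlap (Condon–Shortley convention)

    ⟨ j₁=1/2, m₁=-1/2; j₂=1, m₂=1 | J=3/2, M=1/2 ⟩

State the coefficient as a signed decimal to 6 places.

√[4·0!1!2!/4! · 0!1!2!0!2!1!] = √(4/3)
  +(−1)^0/∏(0,0,1,2,0,0)! = 1/2  (running 1/2)
⟨..|..⟩ = √(4/3)·(1/2) = +0.577350

+√(1/3) = +0.577350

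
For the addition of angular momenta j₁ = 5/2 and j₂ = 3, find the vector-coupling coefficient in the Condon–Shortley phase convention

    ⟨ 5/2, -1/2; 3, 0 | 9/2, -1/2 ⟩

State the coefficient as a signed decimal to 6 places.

j₁+j₂−J=1  J+j₁−j₂=4  J−j₁+j₂=5  j₁+j₂+J+1=11
(j₁±m₁, j₂±m₂, J±M) = (2,3,3,3,4,5)
P² = 69120/77
sum k=0..1:
  [0] +1/72 = 1/72
  [1] −1/48 = -1/48
S = -1/144
C² = P²·S² = 10/231 ; C = -0.208063

−√(10/231) = -0.208063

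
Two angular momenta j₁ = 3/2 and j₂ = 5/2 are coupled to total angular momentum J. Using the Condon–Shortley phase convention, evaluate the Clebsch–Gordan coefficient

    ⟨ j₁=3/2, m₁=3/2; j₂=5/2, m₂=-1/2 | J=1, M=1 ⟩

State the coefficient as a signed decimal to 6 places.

+0.223607

j₁+j₂−J=3  J+j₁−j₂=0  J−j₁+j₂=2  j₁+j₂+J+1=6
(j₁±m₁, j₂±m₂, J±M) = (3,0,2,3,2,0)
P² = 36/5
sum k=0..0:
  [0] +1/12 = 1/12
S = 1/12
C² = P²·S² = 1/20 ; C = +0.223607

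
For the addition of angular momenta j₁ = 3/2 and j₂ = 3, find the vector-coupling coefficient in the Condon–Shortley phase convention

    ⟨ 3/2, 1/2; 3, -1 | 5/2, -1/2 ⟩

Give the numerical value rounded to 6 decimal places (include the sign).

-0.119523  (= −√(1/70))

triangle: 2!×1!×4!/8! = 48/40320
(j±m)!: 2!×1!×2!×4!×2!×3! = 1152
prefactor² = (2J+1)×Δ×N² = 288/35
  k=0: +1/(0!×2!×1!×2!×0!×2!) = 1/8
  k=1: −1/(1!×1!×0!×1!×1!×3!) = -1/6
Σ = -1/24  ⇒  CG² = 288/35×(-1/24)² = 1/70
CG = −√(1/70) = -0.119523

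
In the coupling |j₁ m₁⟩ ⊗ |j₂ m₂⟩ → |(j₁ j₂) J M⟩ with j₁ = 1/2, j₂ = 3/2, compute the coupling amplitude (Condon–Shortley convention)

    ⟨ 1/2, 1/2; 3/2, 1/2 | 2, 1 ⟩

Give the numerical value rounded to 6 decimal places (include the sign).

j₁+j₂−J=0  J+j₁−j₂=1  J−j₁+j₂=3  j₁+j₂+J+1=5
(j₁±m₁, j₂±m₂, J±M) = (1,0,2,1,3,1)
P² = 3
sum k=0..0:
  [0] +1/2 = 1/2
S = 1/2
C² = P²·S² = 3/4 ; C = +0.866025

+√(3/4) = +0.866025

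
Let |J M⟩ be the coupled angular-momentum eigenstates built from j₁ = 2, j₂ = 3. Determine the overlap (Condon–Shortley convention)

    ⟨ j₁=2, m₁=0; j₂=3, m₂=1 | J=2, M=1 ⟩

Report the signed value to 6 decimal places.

+0.377964

√[5·3!1!3!/8! · 2!2!4!2!3!1!] = √(36/7)
  +(−1)^1/∏(1,2,1,3,0,0)! = -1/12  (running -1/12)
  +(−1)^2/∏(2,1,0,2,1,1)! = 1/4  (running 1/6)
⟨..|..⟩ = √(36/7)·(1/6) = +0.377964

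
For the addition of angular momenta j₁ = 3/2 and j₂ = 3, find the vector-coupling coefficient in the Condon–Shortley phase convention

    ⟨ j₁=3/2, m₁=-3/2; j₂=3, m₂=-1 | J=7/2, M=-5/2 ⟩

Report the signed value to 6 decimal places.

-0.690066

triangle: 1!·2!·5!/9! = 240/362880
(j±m)!: 0!·3!·2!·4!·1!·6! = 207360
prefactor² = (2J+1)·Δ·N² = 7680/7
  k=1: −1/(1!·0!·2!·1!·0!·4!) = -1/48
Σ = -1/48  ⇒  CG² = 7680/7·(-1/48)² = 10/21
CG = −√(10/21) = -0.690066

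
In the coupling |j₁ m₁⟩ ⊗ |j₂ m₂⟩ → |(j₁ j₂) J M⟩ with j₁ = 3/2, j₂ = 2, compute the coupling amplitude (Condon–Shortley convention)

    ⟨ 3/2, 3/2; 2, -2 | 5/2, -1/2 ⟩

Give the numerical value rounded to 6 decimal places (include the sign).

+√(6/35) = +0.414039

triangle: 1!×2!×3!/7! = 12/5040
(j±m)!: 3!×0!×0!×4!×2!×3! = 1728
prefactor² = (2J+1)×Δ×N² = 864/35
  k=0: +1/(0!×1!×0!×0!×2!×3!) = 1/12
Σ = 1/12  ⇒  CG² = 864/35×1/12² = 6/35
CG = +√(6/35) = +0.414039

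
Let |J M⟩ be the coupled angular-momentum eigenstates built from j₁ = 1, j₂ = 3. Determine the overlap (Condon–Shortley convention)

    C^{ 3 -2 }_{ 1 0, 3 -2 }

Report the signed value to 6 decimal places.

+√(1/3) ≈ +0.577350

triangle: 1!·1!·5!/8! = 120/40320
(j±m)!: 1!·1!·1!·5!·1!·5! = 14400
prefactor² = (2J+1)·Δ·N² = 300
  k=0: +1/(0!·1!·1!·1!·0!·4!) = 1/24
  k=1: −1/(1!·0!·0!·0!·1!·5!) = -1/120
Σ = 1/30  ⇒  CG² = 300·1/30² = 1/3
CG = +√(1/3) = +0.577350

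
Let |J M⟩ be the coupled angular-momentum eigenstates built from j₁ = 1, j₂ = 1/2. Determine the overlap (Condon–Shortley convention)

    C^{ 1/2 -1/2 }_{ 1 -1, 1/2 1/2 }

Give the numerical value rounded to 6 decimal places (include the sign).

j₁+j₂−J=1  J+j₁−j₂=1  J−j₁+j₂=0  j₁+j₂+J+1=3
(j₁±m₁, j₂±m₂, J±M) = (0,2,1,0,0,1)
P² = 2/3
sum k=1..1:
  [1] −1/1 = -1
S = -1
C² = P²·S² = 2/3 ; C = -0.816497

-0.816497  (= −√(2/3))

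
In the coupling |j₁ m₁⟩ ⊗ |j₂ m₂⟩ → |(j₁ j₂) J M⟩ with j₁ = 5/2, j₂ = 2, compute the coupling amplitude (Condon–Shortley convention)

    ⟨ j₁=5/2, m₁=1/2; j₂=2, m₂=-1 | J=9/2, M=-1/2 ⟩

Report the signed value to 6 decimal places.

j₁+j₂−J=0  J+j₁−j₂=5  J−j₁+j₂=4  j₁+j₂+J+1=10
(j₁±m₁, j₂±m₂, J±M) = (3,2,1,3,4,5)
P² = 11520/7
sum k=0..0:
  [0] +1/72 = 1/72
S = 1/72
C² = P²·S² = 20/63 ; C = +0.563436

+√(20/63) ≈ +0.563436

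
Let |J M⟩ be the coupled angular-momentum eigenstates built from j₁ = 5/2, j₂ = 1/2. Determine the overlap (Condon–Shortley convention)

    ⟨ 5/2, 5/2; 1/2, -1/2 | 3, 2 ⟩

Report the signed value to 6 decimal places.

+0.408248  (= +√(1/6))

j₁+j₂−J=0  J+j₁−j₂=5  J−j₁+j₂=1  j₁+j₂+J+1=7
(j₁±m₁, j₂±m₂, J±M) = (5,0,0,1,5,1)
P² = 2400
sum k=0..0:
  [0] +1/120 = 1/120
S = 1/120
C² = P²·S² = 1/6 ; C = +0.408248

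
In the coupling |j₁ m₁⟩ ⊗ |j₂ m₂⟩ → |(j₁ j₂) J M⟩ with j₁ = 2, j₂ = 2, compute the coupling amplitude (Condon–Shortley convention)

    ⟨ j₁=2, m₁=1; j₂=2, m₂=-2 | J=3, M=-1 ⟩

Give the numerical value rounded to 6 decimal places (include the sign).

triangle: 1!×3!×3!/8! = 36/40320
(j±m)!: 3!×1!×0!×4!×2!×4! = 6912
prefactor² = (2J+1)×Δ×N² = 216/5
  k=0: +1/(0!×1!×1!×0!×2!×3!) = 1/12
Σ = 1/12  ⇒  CG² = 216/5×1/12² = 3/10
CG = +√(3/10) = +0.547723

+0.547723  (= +√(3/10))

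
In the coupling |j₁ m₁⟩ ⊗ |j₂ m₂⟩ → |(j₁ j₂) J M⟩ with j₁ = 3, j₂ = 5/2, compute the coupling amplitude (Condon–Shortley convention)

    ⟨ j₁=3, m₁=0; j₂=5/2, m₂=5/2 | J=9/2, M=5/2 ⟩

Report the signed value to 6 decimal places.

j₁+j₂−J=1  J+j₁−j₂=5  J−j₁+j₂=4  j₁+j₂+J+1=11
(j₁±m₁, j₂±m₂, J±M) = (3,3,5,0,7,2)
P² = 345600/11
sum k=1..1:
  [1] −1/288 = -1/288
S = -1/288
C² = P²·S² = 25/66 ; C = -0.615457

-0.615457  (= −√(25/66))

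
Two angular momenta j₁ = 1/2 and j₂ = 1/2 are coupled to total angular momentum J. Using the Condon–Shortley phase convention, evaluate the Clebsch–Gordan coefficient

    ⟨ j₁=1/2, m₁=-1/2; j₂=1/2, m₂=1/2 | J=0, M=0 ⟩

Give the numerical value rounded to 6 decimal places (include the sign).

j₁+j₂−J=1  J+j₁−j₂=0  J−j₁+j₂=0  j₁+j₂+J+1=2
(j₁±m₁, j₂±m₂, J±M) = (0,1,1,0,0,0)
P² = 1/2
sum k=1..1:
  [1] −1/1 = -1
S = -1
C² = P²·S² = 1/2 ; C = -0.707107

-0.707107  (= −√(1/2))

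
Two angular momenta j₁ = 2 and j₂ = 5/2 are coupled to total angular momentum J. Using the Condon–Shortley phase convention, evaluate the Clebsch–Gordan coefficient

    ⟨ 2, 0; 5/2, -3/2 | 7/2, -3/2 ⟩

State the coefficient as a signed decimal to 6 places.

+0.534522

√[8·1!3!4!/9! · 2!2!1!4!2!5!] = √(512/7)
  +(−1)^0/∏(0,1,2,1,1,3)! = 1/12  (running 1/12)
  +(−1)^1/∏(1,0,1,0,2,4)! = -1/48  (running 1/16)
⟨..|..⟩ = √(512/7)·(1/16) = +0.534522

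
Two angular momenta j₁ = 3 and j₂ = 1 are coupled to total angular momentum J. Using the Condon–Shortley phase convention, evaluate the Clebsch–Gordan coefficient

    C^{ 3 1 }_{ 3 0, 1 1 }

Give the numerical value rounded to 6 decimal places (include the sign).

-0.707107  (= −√(1/2))

j₁+j₂−J=1  J+j₁−j₂=5  J−j₁+j₂=1  j₁+j₂+J+1=8
(j₁±m₁, j₂±m₂, J±M) = (3,3,2,0,4,2)
P² = 72
sum k=1..1:
  [1] −1/12 = -1/12
S = -1/12
C² = P²·S² = 1/2 ; C = -0.707107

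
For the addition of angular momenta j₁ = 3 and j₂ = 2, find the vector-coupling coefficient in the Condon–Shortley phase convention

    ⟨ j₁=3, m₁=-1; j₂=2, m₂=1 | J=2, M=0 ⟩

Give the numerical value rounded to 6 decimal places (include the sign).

√[5·3!3!1!/8! · 2!4!3!1!2!2!] = √(36/7)
  +(−1)^2/∏(2,1,2,1,1,0)! = 1/4  (running 1/4)
  +(−1)^3/∏(3,0,1,0,2,1)! = -1/12  (running 1/6)
⟨..|..⟩ = √(36/7)·(1/6) = +0.377964

+√(1/7) = +0.377964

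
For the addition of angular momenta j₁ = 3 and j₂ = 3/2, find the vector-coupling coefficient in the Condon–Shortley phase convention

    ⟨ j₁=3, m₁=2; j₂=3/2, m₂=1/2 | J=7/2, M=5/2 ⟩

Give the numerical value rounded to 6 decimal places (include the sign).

√[8·1!5!2!/9! · 5!1!2!1!6!1!] = √(6400/7)
  +(−1)^0/∏(0,1,1,2,4,0)! = 1/48  (running 1/48)
  +(−1)^1/∏(1,0,0,1,5,1)! = -1/120  (running 1/80)
⟨..|..⟩ = √(6400/7)·(1/80) = +0.377964

+√(1/7) = +0.377964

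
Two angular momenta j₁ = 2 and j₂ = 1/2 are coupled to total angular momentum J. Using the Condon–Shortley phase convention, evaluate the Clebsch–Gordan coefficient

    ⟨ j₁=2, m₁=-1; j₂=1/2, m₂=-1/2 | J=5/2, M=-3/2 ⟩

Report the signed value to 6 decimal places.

+√(4/5) = +0.894427

triangle: 0!*4!*1!/6! = 24/720
(j±m)!: 1!*3!*0!*1!*1!*4! = 144
prefactor² = (2J+1)*Δ*N² = 144/5
  k=0: +1/(0!*0!*3!*0!*1!*1!) = 1/6
Σ = 1/6  ⇒  CG² = 144/5*1/6² = 4/5
CG = +√(4/5) = +0.894427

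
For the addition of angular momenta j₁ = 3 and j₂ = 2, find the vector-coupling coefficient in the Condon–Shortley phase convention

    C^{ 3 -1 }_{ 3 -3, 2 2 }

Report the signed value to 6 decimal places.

triangle: 2!×4!×2!/9! = 96/362880
(j±m)!: 0!×6!×4!×0!×2!×4! = 829440
prefactor² = (2J+1)×Δ×N² = 1536
  k=2: +1/(2!×0!×4!×2!×0!×0!) = 1/96
Σ = 1/96  ⇒  CG² = 1536×1/96² = 1/6
CG = +√(1/6) = +0.408248

+√(1/6) = +0.408248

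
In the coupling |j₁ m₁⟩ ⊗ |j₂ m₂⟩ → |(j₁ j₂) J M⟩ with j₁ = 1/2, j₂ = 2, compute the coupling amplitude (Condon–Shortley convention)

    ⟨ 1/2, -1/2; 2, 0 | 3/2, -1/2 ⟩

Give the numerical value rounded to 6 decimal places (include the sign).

√[4·1!0!3!/5! · 0!1!2!2!1!2!] = √(8/5)
  +(−1)^1/∏(1,0,0,1,0,2)! = -1/2  (running -1/2)
⟨..|..⟩ = √(8/5)·(-1/2) = -0.632456

−√(2/5) = -0.632456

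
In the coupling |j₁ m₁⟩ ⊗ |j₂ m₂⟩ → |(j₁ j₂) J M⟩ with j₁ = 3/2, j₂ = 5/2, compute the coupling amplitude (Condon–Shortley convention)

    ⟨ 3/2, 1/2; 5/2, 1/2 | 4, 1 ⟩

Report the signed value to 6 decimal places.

√[9·0!3!5!/9! · 2!1!3!2!5!3!] = √(2160/7)
  +(−1)^0/∏(0,0,1,3,2,2)! = 1/24  (running 1/24)
⟨..|..⟩ = √(2160/7)·(1/24) = +0.731925

+√(15/28) ≈ +0.731925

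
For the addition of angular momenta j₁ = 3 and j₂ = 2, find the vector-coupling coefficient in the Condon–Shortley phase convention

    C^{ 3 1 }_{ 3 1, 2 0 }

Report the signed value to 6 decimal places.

√[7·2!4!2!/9! · 4!2!2!2!4!2!] = √(256/15)
  +(−1)^0/∏(0,2,2,2,2,0)! = 1/16  (running 1/16)
  +(−1)^1/∏(1,1,1,1,3,1)! = -1/6  (running -5/48)
  +(−1)^2/∏(2,0,0,0,4,2)! = 1/96  (running -3/32)
⟨..|..⟩ = √(256/15)·(-3/32) = -0.387298

−√(3/20) = -0.387298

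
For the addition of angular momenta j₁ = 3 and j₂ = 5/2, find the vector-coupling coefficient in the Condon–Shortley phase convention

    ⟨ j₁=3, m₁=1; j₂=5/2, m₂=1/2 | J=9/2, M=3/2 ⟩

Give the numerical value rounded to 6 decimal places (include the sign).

√[10·1!5!4!/11! · 4!2!3!2!6!3!] = √(138240/77)
  +(−1)^0/∏(0,1,2,3,3,1)! = 1/72  (running 1/72)
  +(−1)^1/∏(1,0,1,2,4,2)! = -1/96  (running 1/288)
⟨..|..⟩ = √(138240/77)·(1/288) = +0.147122

+√(5/231) ≈ +0.147122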